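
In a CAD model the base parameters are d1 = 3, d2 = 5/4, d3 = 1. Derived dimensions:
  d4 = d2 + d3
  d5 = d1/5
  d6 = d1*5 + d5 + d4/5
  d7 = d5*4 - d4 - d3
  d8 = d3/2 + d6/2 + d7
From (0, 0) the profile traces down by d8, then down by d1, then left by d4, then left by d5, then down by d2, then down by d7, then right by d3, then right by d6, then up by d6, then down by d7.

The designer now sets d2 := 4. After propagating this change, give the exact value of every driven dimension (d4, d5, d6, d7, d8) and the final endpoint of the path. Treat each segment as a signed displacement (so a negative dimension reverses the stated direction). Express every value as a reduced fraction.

Apply edit: d2 := 4
  d4 = d2 + d3 = 5
  d5 = d1/5 = 3/5
  d6 = d1*5 + d5 + d4/5 = 83/5
  d7 = d5*4 - d4 - d3 = -18/5
  d8 = d3/2 + d6/2 + d7 = 26/5
Walk from origin (0, 0):
  seg 1: down by d8 = 26/5 → (0, -26/5)
  seg 2: down by d1 = 3 → (0, -41/5)
  seg 3: left by d4 = 5 → (-5, -41/5)
  seg 4: left by d5 = 3/5 → (-28/5, -41/5)
  seg 5: down by d2 = 4 → (-28/5, -61/5)
  seg 6: down by d7 = -18/5 → (-28/5, -43/5)
  seg 7: right by d3 = 1 → (-23/5, -43/5)
  seg 8: right by d6 = 83/5 → (12, -43/5)
  seg 9: up by d6 = 83/5 → (12, 8)
  seg 10: down by d7 = -18/5 → (12, 58/5)

d4 = 5
d5 = 3/5
d6 = 83/5
d7 = -18/5
d8 = 26/5
endpoint = (12, 58/5)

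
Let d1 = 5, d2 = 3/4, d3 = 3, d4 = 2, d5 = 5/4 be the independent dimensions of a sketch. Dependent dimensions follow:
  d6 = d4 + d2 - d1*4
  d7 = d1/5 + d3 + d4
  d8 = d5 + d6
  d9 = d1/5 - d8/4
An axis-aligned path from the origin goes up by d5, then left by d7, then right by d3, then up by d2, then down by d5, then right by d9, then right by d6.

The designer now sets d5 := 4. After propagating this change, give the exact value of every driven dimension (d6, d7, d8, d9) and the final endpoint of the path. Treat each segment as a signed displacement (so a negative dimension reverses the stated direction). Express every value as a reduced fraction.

Apply edit: d5 := 4
  d6 = d4 + d2 - d1*4 = -69/4
  d7 = d1/5 + d3 + d4 = 6
  d8 = d5 + d6 = -53/4
  d9 = d1/5 - d8/4 = 69/16
Walk from origin (0, 0):
  seg 1: up by d5 = 4 → (0, 4)
  seg 2: left by d7 = 6 → (-6, 4)
  seg 3: right by d3 = 3 → (-3, 4)
  seg 4: up by d2 = 3/4 → (-3, 19/4)
  seg 5: down by d5 = 4 → (-3, 3/4)
  seg 6: right by d9 = 69/16 → (21/16, 3/4)
  seg 7: right by d6 = -69/4 → (-255/16, 3/4)

d6 = -69/4
d7 = 6
d8 = -53/4
d9 = 69/16
endpoint = (-255/16, 3/4)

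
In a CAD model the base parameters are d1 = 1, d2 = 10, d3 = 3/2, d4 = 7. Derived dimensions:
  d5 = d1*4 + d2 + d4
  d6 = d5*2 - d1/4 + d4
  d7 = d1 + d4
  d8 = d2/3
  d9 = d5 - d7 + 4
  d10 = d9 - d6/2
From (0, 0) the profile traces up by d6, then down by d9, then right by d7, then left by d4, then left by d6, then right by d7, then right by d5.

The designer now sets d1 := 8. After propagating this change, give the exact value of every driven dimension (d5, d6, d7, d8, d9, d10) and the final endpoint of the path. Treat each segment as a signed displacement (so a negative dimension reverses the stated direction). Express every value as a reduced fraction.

d5 = 49
d6 = 103
d7 = 15
d8 = 10/3
d9 = 38
d10 = -27/2
endpoint = (-31, 65)

Apply edit: d1 := 8
  d5 = d1*4 + d2 + d4 = 49
  d6 = d5*2 - d1/4 + d4 = 103
  d7 = d1 + d4 = 15
  d8 = d2/3 = 10/3
  d9 = d5 - d7 + 4 = 38
  d10 = d9 - d6/2 = -27/2
Walk from origin (0, 0):
  seg 1: up by d6 = 103 → (0, 103)
  seg 2: down by d9 = 38 → (0, 65)
  seg 3: right by d7 = 15 → (15, 65)
  seg 4: left by d4 = 7 → (8, 65)
  seg 5: left by d6 = 103 → (-95, 65)
  seg 6: right by d7 = 15 → (-80, 65)
  seg 7: right by d5 = 49 → (-31, 65)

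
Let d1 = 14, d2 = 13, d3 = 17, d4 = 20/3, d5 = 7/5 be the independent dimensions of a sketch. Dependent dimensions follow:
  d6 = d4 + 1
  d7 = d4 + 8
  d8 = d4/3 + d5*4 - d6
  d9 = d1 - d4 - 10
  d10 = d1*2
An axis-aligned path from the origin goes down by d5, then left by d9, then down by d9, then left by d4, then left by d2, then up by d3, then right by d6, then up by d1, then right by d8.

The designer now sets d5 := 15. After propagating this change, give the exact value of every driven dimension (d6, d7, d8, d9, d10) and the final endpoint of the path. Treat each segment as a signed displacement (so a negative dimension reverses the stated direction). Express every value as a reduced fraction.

Apply edit: d5 := 15
  d6 = d4 + 1 = 23/3
  d7 = d4 + 8 = 44/3
  d8 = d4/3 + d5*4 - d6 = 491/9
  d9 = d1 - d4 - 10 = -8/3
  d10 = d1*2 = 28
Walk from origin (0, 0):
  seg 1: down by d5 = 15 → (0, -15)
  seg 2: left by d9 = -8/3 → (8/3, -15)
  seg 3: down by d9 = -8/3 → (8/3, -37/3)
  seg 4: left by d4 = 20/3 → (-4, -37/3)
  seg 5: left by d2 = 13 → (-17, -37/3)
  seg 6: up by d3 = 17 → (-17, 14/3)
  seg 7: right by d6 = 23/3 → (-28/3, 14/3)
  seg 8: up by d1 = 14 → (-28/3, 56/3)
  seg 9: right by d8 = 491/9 → (407/9, 56/3)

d6 = 23/3
d7 = 44/3
d8 = 491/9
d9 = -8/3
d10 = 28
endpoint = (407/9, 56/3)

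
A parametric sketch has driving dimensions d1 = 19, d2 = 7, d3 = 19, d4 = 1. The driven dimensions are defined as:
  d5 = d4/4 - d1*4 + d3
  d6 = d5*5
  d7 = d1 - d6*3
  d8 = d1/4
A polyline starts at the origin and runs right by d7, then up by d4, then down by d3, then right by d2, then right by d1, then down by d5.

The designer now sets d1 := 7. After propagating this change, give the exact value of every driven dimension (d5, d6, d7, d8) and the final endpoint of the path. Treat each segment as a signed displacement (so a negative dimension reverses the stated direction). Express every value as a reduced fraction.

d5 = -35/4
d6 = -175/4
d7 = 553/4
d8 = 7/4
endpoint = (609/4, -37/4)

Apply edit: d1 := 7
  d5 = d4/4 - d1*4 + d3 = -35/4
  d6 = d5*5 = -175/4
  d7 = d1 - d6*3 = 553/4
  d8 = d1/4 = 7/4
Walk from origin (0, 0):
  seg 1: right by d7 = 553/4 → (553/4, 0)
  seg 2: up by d4 = 1 → (553/4, 1)
  seg 3: down by d3 = 19 → (553/4, -18)
  seg 4: right by d2 = 7 → (581/4, -18)
  seg 5: right by d1 = 7 → (609/4, -18)
  seg 6: down by d5 = -35/4 → (609/4, -37/4)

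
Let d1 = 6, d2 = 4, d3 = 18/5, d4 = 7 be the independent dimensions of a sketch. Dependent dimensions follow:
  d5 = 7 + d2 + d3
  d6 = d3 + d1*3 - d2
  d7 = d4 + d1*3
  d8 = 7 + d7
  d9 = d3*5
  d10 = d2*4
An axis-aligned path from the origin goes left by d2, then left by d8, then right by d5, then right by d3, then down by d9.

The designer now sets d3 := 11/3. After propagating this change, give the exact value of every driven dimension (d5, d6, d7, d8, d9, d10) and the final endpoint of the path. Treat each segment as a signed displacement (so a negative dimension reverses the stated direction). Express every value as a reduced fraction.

d5 = 44/3
d6 = 53/3
d7 = 25
d8 = 32
d9 = 55/3
d10 = 16
endpoint = (-53/3, -55/3)

Apply edit: d3 := 11/3
  d5 = 7 + d2 + d3 = 44/3
  d6 = d3 + d1*3 - d2 = 53/3
  d7 = d4 + d1*3 = 25
  d8 = 7 + d7 = 32
  d9 = d3*5 = 55/3
  d10 = d2*4 = 16
Walk from origin (0, 0):
  seg 1: left by d2 = 4 → (-4, 0)
  seg 2: left by d8 = 32 → (-36, 0)
  seg 3: right by d5 = 44/3 → (-64/3, 0)
  seg 4: right by d3 = 11/3 → (-53/3, 0)
  seg 5: down by d9 = 55/3 → (-53/3, -55/3)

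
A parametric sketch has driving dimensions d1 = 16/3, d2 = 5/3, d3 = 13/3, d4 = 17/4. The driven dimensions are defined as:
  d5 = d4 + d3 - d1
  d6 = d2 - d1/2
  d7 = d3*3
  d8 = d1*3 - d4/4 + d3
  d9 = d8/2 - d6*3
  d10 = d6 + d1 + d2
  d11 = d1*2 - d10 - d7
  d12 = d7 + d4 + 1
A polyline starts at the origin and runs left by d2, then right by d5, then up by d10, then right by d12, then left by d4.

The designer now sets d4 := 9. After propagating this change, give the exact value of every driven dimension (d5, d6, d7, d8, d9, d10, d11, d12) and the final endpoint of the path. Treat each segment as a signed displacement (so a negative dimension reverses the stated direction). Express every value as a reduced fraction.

d5 = 8
d6 = -1
d7 = 13
d8 = 217/12
d9 = 289/24
d10 = 6
d11 = -25/3
d12 = 23
endpoint = (61/3, 6)

Apply edit: d4 := 9
  d5 = d4 + d3 - d1 = 8
  d6 = d2 - d1/2 = -1
  d7 = d3*3 = 13
  d8 = d1*3 - d4/4 + d3 = 217/12
  d9 = d8/2 - d6*3 = 289/24
  d10 = d6 + d1 + d2 = 6
  d11 = d1*2 - d10 - d7 = -25/3
  d12 = d7 + d4 + 1 = 23
Walk from origin (0, 0):
  seg 1: left by d2 = 5/3 → (-5/3, 0)
  seg 2: right by d5 = 8 → (19/3, 0)
  seg 3: up by d10 = 6 → (19/3, 6)
  seg 4: right by d12 = 23 → (88/3, 6)
  seg 5: left by d4 = 9 → (61/3, 6)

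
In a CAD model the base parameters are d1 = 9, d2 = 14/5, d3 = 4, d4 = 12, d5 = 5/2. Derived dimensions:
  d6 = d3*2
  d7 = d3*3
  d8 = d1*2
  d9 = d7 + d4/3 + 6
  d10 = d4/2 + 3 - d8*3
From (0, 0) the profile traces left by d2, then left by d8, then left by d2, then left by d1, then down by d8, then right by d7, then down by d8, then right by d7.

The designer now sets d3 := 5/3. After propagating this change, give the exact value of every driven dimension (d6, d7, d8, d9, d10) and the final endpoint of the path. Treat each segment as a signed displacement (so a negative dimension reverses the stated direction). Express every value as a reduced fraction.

Apply edit: d3 := 5/3
  d6 = d3*2 = 10/3
  d7 = d3*3 = 5
  d8 = d1*2 = 18
  d9 = d7 + d4/3 + 6 = 15
  d10 = d4/2 + 3 - d8*3 = -45
Walk from origin (0, 0):
  seg 1: left by d2 = 14/5 → (-14/5, 0)
  seg 2: left by d8 = 18 → (-104/5, 0)
  seg 3: left by d2 = 14/5 → (-118/5, 0)
  seg 4: left by d1 = 9 → (-163/5, 0)
  seg 5: down by d8 = 18 → (-163/5, -18)
  seg 6: right by d7 = 5 → (-138/5, -18)
  seg 7: down by d8 = 18 → (-138/5, -36)
  seg 8: right by d7 = 5 → (-113/5, -36)

d6 = 10/3
d7 = 5
d8 = 18
d9 = 15
d10 = -45
endpoint = (-113/5, -36)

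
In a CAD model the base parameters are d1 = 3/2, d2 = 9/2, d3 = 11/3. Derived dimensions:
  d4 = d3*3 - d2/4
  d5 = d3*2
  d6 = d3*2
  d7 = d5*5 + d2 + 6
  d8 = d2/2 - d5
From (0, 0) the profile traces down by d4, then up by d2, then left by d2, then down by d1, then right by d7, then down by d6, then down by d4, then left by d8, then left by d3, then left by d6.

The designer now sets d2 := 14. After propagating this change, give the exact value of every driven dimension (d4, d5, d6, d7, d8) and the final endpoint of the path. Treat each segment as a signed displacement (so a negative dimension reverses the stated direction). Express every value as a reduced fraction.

Apply edit: d2 := 14
  d4 = d3*3 - d2/4 = 15/2
  d5 = d3*2 = 22/3
  d6 = d3*2 = 22/3
  d7 = d5*5 + d2 + 6 = 170/3
  d8 = d2/2 - d5 = -1/3
Walk from origin (0, 0):
  seg 1: down by d4 = 15/2 → (0, -15/2)
  seg 2: up by d2 = 14 → (0, 13/2)
  seg 3: left by d2 = 14 → (-14, 13/2)
  seg 4: down by d1 = 3/2 → (-14, 5)
  seg 5: right by d7 = 170/3 → (128/3, 5)
  seg 6: down by d6 = 22/3 → (128/3, -7/3)
  seg 7: down by d4 = 15/2 → (128/3, -59/6)
  seg 8: left by d8 = -1/3 → (43, -59/6)
  seg 9: left by d3 = 11/3 → (118/3, -59/6)
  seg 10: left by d6 = 22/3 → (32, -59/6)

d4 = 15/2
d5 = 22/3
d6 = 22/3
d7 = 170/3
d8 = -1/3
endpoint = (32, -59/6)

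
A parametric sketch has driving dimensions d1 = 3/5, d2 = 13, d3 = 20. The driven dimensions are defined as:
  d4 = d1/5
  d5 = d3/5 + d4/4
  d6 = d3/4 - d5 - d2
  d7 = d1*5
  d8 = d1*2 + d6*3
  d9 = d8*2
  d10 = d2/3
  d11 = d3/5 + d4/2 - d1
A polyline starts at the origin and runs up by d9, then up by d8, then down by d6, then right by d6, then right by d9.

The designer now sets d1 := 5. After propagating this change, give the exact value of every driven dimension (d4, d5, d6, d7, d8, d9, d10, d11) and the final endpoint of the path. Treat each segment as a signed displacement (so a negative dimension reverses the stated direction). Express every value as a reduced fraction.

Apply edit: d1 := 5
  d4 = d1/5 = 1
  d5 = d3/5 + d4/4 = 17/4
  d6 = d3/4 - d5 - d2 = -49/4
  d7 = d1*5 = 25
  d8 = d1*2 + d6*3 = -107/4
  d9 = d8*2 = -107/2
  d10 = d2/3 = 13/3
  d11 = d3/5 + d4/2 - d1 = -1/2
Walk from origin (0, 0):
  seg 1: up by d9 = -107/2 → (0, -107/2)
  seg 2: up by d8 = -107/4 → (0, -321/4)
  seg 3: down by d6 = -49/4 → (0, -68)
  seg 4: right by d6 = -49/4 → (-49/4, -68)
  seg 5: right by d9 = -107/2 → (-263/4, -68)

d4 = 1
d5 = 17/4
d6 = -49/4
d7 = 25
d8 = -107/4
d9 = -107/2
d10 = 13/3
d11 = -1/2
endpoint = (-263/4, -68)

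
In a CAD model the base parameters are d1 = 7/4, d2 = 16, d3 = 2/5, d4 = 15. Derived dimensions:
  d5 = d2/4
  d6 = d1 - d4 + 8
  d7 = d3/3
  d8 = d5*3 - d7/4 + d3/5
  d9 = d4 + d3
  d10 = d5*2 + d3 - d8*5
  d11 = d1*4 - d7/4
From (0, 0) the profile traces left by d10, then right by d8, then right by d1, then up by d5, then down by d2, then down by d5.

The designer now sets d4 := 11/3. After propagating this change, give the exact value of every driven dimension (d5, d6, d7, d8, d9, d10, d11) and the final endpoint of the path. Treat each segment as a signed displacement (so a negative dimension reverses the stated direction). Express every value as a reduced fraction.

d5 = 4
d6 = 73/12
d7 = 2/15
d8 = 1807/150
d9 = 61/15
d10 = -311/6
d11 = 209/30
endpoint = (6563/100, -16)

Apply edit: d4 := 11/3
  d5 = d2/4 = 4
  d6 = d1 - d4 + 8 = 73/12
  d7 = d3/3 = 2/15
  d8 = d5*3 - d7/4 + d3/5 = 1807/150
  d9 = d4 + d3 = 61/15
  d10 = d5*2 + d3 - d8*5 = -311/6
  d11 = d1*4 - d7/4 = 209/30
Walk from origin (0, 0):
  seg 1: left by d10 = -311/6 → (311/6, 0)
  seg 2: right by d8 = 1807/150 → (1597/25, 0)
  seg 3: right by d1 = 7/4 → (6563/100, 0)
  seg 4: up by d5 = 4 → (6563/100, 4)
  seg 5: down by d2 = 16 → (6563/100, -12)
  seg 6: down by d5 = 4 → (6563/100, -16)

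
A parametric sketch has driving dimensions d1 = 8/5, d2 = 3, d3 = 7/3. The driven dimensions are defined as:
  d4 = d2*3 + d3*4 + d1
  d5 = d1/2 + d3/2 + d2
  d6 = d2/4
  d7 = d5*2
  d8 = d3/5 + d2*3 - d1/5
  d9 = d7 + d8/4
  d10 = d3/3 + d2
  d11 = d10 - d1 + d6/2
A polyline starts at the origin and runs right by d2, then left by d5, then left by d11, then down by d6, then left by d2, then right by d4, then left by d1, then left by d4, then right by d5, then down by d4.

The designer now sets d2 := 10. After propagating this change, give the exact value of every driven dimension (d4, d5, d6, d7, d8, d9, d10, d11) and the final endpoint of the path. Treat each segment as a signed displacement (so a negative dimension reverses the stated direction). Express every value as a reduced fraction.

Apply edit: d2 := 10
  d4 = d2*3 + d3*4 + d1 = 614/15
  d5 = d1/2 + d3/2 + d2 = 359/30
  d6 = d2/4 = 5/2
  d7 = d5*2 = 359/15
  d8 = d3/5 + d2*3 - d1/5 = 2261/75
  d9 = d7 + d8/4 = 3147/100
  d10 = d3/3 + d2 = 97/9
  d11 = d10 - d1 + d6/2 = 1877/180
Walk from origin (0, 0):
  seg 1: right by d2 = 10 → (10, 0)
  seg 2: left by d5 = 359/30 → (-59/30, 0)
  seg 3: left by d11 = 1877/180 → (-2231/180, 0)
  seg 4: down by d6 = 5/2 → (-2231/180, -5/2)
  seg 5: left by d2 = 10 → (-4031/180, -5/2)
  seg 6: right by d4 = 614/15 → (3337/180, -5/2)
  seg 7: left by d1 = 8/5 → (3049/180, -5/2)
  seg 8: left by d4 = 614/15 → (-4319/180, -5/2)
  seg 9: right by d5 = 359/30 → (-433/36, -5/2)
  seg 10: down by d4 = 614/15 → (-433/36, -1303/30)

d4 = 614/15
d5 = 359/30
d6 = 5/2
d7 = 359/15
d8 = 2261/75
d9 = 3147/100
d10 = 97/9
d11 = 1877/180
endpoint = (-433/36, -1303/30)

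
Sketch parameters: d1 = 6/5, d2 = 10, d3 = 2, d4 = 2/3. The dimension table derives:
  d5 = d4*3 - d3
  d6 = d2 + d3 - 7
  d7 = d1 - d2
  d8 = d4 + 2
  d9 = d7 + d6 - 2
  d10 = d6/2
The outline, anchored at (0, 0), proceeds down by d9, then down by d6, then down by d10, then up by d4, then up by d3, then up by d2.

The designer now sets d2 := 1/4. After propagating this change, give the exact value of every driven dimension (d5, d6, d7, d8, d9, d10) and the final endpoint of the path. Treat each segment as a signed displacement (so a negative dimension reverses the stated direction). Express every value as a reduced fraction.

Apply edit: d2 := 1/4
  d5 = d4*3 - d3 = 0
  d6 = d2 + d3 - 7 = -19/4
  d7 = d1 - d2 = 19/20
  d8 = d4 + 2 = 8/3
  d9 = d7 + d6 - 2 = -29/5
  d10 = d6/2 = -19/8
Walk from origin (0, 0):
  seg 1: down by d9 = -29/5 → (0, 29/5)
  seg 2: down by d6 = -19/4 → (0, 211/20)
  seg 3: down by d10 = -19/8 → (0, 517/40)
  seg 4: up by d4 = 2/3 → (0, 1631/120)
  seg 5: up by d3 = 2 → (0, 1871/120)
  seg 6: up by d2 = 1/4 → (0, 1901/120)

d5 = 0
d6 = -19/4
d7 = 19/20
d8 = 8/3
d9 = -29/5
d10 = -19/8
endpoint = (0, 1901/120)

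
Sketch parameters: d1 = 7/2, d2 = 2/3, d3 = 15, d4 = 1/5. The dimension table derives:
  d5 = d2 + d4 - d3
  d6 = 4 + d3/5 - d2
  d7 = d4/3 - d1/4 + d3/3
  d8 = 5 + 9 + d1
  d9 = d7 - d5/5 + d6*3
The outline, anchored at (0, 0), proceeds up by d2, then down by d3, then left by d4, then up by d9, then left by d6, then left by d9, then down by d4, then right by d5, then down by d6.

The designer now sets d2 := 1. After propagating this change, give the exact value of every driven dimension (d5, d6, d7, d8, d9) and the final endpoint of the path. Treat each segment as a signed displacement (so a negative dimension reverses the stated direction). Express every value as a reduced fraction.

d5 = -69/5
d6 = 6
d7 = 503/120
d8 = 35/2
d9 = 14971/600
endpoint = (-26971/600, 2851/600)

Apply edit: d2 := 1
  d5 = d2 + d4 - d3 = -69/5
  d6 = 4 + d3/5 - d2 = 6
  d7 = d4/3 - d1/4 + d3/3 = 503/120
  d8 = 5 + 9 + d1 = 35/2
  d9 = d7 - d5/5 + d6*3 = 14971/600
Walk from origin (0, 0):
  seg 1: up by d2 = 1 → (0, 1)
  seg 2: down by d3 = 15 → (0, -14)
  seg 3: left by d4 = 1/5 → (-1/5, -14)
  seg 4: up by d9 = 14971/600 → (-1/5, 6571/600)
  seg 5: left by d6 = 6 → (-31/5, 6571/600)
  seg 6: left by d9 = 14971/600 → (-18691/600, 6571/600)
  seg 7: down by d4 = 1/5 → (-18691/600, 6451/600)
  seg 8: right by d5 = -69/5 → (-26971/600, 6451/600)
  seg 9: down by d6 = 6 → (-26971/600, 2851/600)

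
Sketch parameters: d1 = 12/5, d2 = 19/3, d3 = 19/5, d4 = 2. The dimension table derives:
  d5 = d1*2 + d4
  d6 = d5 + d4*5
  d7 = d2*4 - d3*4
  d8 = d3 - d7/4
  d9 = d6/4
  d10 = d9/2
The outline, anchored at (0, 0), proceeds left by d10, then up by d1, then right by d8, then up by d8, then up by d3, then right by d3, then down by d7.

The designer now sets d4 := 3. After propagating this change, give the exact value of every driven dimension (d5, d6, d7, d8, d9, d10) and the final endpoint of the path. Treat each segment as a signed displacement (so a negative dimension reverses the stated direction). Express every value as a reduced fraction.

d5 = 39/5
d6 = 114/5
d7 = 152/15
d8 = 19/15
d9 = 57/10
d10 = 57/20
endpoint = (133/60, -8/3)

Apply edit: d4 := 3
  d5 = d1*2 + d4 = 39/5
  d6 = d5 + d4*5 = 114/5
  d7 = d2*4 - d3*4 = 152/15
  d8 = d3 - d7/4 = 19/15
  d9 = d6/4 = 57/10
  d10 = d9/2 = 57/20
Walk from origin (0, 0):
  seg 1: left by d10 = 57/20 → (-57/20, 0)
  seg 2: up by d1 = 12/5 → (-57/20, 12/5)
  seg 3: right by d8 = 19/15 → (-19/12, 12/5)
  seg 4: up by d8 = 19/15 → (-19/12, 11/3)
  seg 5: up by d3 = 19/5 → (-19/12, 112/15)
  seg 6: right by d3 = 19/5 → (133/60, 112/15)
  seg 7: down by d7 = 152/15 → (133/60, -8/3)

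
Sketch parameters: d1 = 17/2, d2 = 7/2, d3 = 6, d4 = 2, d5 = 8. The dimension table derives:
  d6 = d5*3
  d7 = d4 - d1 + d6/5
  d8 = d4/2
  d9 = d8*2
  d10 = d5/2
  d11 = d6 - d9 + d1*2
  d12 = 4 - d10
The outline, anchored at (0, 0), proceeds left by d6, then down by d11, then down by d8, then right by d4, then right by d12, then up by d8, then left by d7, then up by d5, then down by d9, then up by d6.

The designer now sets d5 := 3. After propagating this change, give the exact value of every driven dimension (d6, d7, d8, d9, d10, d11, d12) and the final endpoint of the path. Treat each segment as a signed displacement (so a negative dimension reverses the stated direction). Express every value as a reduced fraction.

d6 = 9
d7 = -47/10
d8 = 1
d9 = 2
d10 = 3/2
d11 = 24
d12 = 5/2
endpoint = (1/5, -14)

Apply edit: d5 := 3
  d6 = d5*3 = 9
  d7 = d4 - d1 + d6/5 = -47/10
  d8 = d4/2 = 1
  d9 = d8*2 = 2
  d10 = d5/2 = 3/2
  d11 = d6 - d9 + d1*2 = 24
  d12 = 4 - d10 = 5/2
Walk from origin (0, 0):
  seg 1: left by d6 = 9 → (-9, 0)
  seg 2: down by d11 = 24 → (-9, -24)
  seg 3: down by d8 = 1 → (-9, -25)
  seg 4: right by d4 = 2 → (-7, -25)
  seg 5: right by d12 = 5/2 → (-9/2, -25)
  seg 6: up by d8 = 1 → (-9/2, -24)
  seg 7: left by d7 = -47/10 → (1/5, -24)
  seg 8: up by d5 = 3 → (1/5, -21)
  seg 9: down by d9 = 2 → (1/5, -23)
  seg 10: up by d6 = 9 → (1/5, -14)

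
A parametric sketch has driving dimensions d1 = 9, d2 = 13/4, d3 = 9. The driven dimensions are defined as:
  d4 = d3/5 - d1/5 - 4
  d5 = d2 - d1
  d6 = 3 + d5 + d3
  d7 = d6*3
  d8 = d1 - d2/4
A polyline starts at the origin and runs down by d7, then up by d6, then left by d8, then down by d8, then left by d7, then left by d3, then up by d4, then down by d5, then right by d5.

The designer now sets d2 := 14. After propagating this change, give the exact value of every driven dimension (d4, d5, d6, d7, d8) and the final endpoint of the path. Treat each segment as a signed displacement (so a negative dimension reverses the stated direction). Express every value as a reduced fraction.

Apply edit: d2 := 14
  d4 = d3/5 - d1/5 - 4 = -4
  d5 = d2 - d1 = 5
  d6 = 3 + d5 + d3 = 17
  d7 = d6*3 = 51
  d8 = d1 - d2/4 = 11/2
Walk from origin (0, 0):
  seg 1: down by d7 = 51 → (0, -51)
  seg 2: up by d6 = 17 → (0, -34)
  seg 3: left by d8 = 11/2 → (-11/2, -34)
  seg 4: down by d8 = 11/2 → (-11/2, -79/2)
  seg 5: left by d7 = 51 → (-113/2, -79/2)
  seg 6: left by d3 = 9 → (-131/2, -79/2)
  seg 7: up by d4 = -4 → (-131/2, -87/2)
  seg 8: down by d5 = 5 → (-131/2, -97/2)
  seg 9: right by d5 = 5 → (-121/2, -97/2)

d4 = -4
d5 = 5
d6 = 17
d7 = 51
d8 = 11/2
endpoint = (-121/2, -97/2)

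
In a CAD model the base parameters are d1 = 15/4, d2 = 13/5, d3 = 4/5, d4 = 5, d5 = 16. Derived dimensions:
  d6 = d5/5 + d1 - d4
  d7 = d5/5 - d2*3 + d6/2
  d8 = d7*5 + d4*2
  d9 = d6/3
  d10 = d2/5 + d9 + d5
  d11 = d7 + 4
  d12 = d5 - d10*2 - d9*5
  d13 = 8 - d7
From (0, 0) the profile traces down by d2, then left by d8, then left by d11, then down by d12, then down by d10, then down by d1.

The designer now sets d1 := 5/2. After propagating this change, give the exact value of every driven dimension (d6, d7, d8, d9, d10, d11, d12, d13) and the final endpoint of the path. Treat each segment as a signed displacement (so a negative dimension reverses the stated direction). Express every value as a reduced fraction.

Apply edit: d1 := 5/2
  d6 = d5/5 + d1 - d4 = 7/10
  d7 = d5/5 - d2*3 + d6/2 = -17/4
  d8 = d7*5 + d4*2 = -45/4
  d9 = d6/3 = 7/30
  d10 = d2/5 + d9 + d5 = 2513/150
  d11 = d7 + 4 = -1/4
  d12 = d5 - d10*2 - d9*5 = -2801/150
  d13 = 8 - d7 = 49/4
Walk from origin (0, 0):
  seg 1: down by d2 = 13/5 → (0, -13/5)
  seg 2: left by d8 = -45/4 → (45/4, -13/5)
  seg 3: left by d11 = -1/4 → (23/2, -13/5)
  seg 4: down by d12 = -2801/150 → (23/2, 2411/150)
  seg 5: down by d10 = 2513/150 → (23/2, -17/25)
  seg 6: down by d1 = 5/2 → (23/2, -159/50)

d6 = 7/10
d7 = -17/4
d8 = -45/4
d9 = 7/30
d10 = 2513/150
d11 = -1/4
d12 = -2801/150
d13 = 49/4
endpoint = (23/2, -159/50)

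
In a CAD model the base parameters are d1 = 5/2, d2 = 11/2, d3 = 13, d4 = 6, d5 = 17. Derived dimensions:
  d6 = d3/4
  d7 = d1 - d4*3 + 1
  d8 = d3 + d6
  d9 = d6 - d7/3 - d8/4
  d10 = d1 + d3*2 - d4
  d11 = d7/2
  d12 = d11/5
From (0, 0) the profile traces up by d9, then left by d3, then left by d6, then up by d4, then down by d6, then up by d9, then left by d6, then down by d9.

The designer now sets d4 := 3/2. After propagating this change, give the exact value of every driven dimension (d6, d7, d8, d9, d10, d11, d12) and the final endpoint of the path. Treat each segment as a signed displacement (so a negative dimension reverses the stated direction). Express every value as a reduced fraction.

Apply edit: d4 := 3/2
  d6 = d3/4 = 13/4
  d7 = d1 - d4*3 + 1 = -1
  d8 = d3 + d6 = 65/4
  d9 = d6 - d7/3 - d8/4 = -23/48
  d10 = d1 + d3*2 - d4 = 27
  d11 = d7/2 = -1/2
  d12 = d11/5 = -1/10
Walk from origin (0, 0):
  seg 1: up by d9 = -23/48 → (0, -23/48)
  seg 2: left by d3 = 13 → (-13, -23/48)
  seg 3: left by d6 = 13/4 → (-65/4, -23/48)
  seg 4: up by d4 = 3/2 → (-65/4, 49/48)
  seg 5: down by d6 = 13/4 → (-65/4, -107/48)
  seg 6: up by d9 = -23/48 → (-65/4, -65/24)
  seg 7: left by d6 = 13/4 → (-39/2, -65/24)
  seg 8: down by d9 = -23/48 → (-39/2, -107/48)

d6 = 13/4
d7 = -1
d8 = 65/4
d9 = -23/48
d10 = 27
d11 = -1/2
d12 = -1/10
endpoint = (-39/2, -107/48)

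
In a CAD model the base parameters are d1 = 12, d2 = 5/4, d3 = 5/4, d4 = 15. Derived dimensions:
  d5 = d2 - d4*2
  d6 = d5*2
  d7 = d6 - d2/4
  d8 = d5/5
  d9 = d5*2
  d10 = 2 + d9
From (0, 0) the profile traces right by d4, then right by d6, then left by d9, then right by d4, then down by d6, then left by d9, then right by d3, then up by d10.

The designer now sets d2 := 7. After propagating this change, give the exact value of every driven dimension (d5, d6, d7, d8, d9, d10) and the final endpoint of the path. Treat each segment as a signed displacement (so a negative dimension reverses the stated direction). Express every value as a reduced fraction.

d5 = -23
d6 = -46
d7 = -191/4
d8 = -23/5
d9 = -46
d10 = -44
endpoint = (309/4, 2)

Apply edit: d2 := 7
  d5 = d2 - d4*2 = -23
  d6 = d5*2 = -46
  d7 = d6 - d2/4 = -191/4
  d8 = d5/5 = -23/5
  d9 = d5*2 = -46
  d10 = 2 + d9 = -44
Walk from origin (0, 0):
  seg 1: right by d4 = 15 → (15, 0)
  seg 2: right by d6 = -46 → (-31, 0)
  seg 3: left by d9 = -46 → (15, 0)
  seg 4: right by d4 = 15 → (30, 0)
  seg 5: down by d6 = -46 → (30, 46)
  seg 6: left by d9 = -46 → (76, 46)
  seg 7: right by d3 = 5/4 → (309/4, 46)
  seg 8: up by d10 = -44 → (309/4, 2)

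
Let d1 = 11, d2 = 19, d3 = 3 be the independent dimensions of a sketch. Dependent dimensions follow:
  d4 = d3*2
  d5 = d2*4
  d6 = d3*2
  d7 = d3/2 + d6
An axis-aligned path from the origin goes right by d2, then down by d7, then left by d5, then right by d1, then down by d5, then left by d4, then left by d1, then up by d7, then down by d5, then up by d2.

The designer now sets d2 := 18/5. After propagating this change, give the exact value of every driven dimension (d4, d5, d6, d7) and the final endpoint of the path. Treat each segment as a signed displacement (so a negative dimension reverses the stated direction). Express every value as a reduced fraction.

Apply edit: d2 := 18/5
  d4 = d3*2 = 6
  d5 = d2*4 = 72/5
  d6 = d3*2 = 6
  d7 = d3/2 + d6 = 15/2
Walk from origin (0, 0):
  seg 1: right by d2 = 18/5 → (18/5, 0)
  seg 2: down by d7 = 15/2 → (18/5, -15/2)
  seg 3: left by d5 = 72/5 → (-54/5, -15/2)
  seg 4: right by d1 = 11 → (1/5, -15/2)
  seg 5: down by d5 = 72/5 → (1/5, -219/10)
  seg 6: left by d4 = 6 → (-29/5, -219/10)
  seg 7: left by d1 = 11 → (-84/5, -219/10)
  seg 8: up by d7 = 15/2 → (-84/5, -72/5)
  seg 9: down by d5 = 72/5 → (-84/5, -144/5)
  seg 10: up by d2 = 18/5 → (-84/5, -126/5)

d4 = 6
d5 = 72/5
d6 = 6
d7 = 15/2
endpoint = (-84/5, -126/5)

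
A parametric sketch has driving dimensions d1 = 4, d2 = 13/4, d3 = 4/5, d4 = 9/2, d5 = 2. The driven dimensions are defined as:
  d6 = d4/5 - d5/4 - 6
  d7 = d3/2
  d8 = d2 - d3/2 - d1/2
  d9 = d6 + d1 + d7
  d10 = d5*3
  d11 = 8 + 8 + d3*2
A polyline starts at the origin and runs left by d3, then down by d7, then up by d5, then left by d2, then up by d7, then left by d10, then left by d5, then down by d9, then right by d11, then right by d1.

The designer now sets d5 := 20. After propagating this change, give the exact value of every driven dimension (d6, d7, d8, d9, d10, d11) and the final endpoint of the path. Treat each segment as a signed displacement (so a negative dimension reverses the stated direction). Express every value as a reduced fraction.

Apply edit: d5 := 20
  d6 = d4/5 - d5/4 - 6 = -101/10
  d7 = d3/2 = 2/5
  d8 = d2 - d3/2 - d1/2 = 17/20
  d9 = d6 + d1 + d7 = -57/10
  d10 = d5*3 = 60
  d11 = 8 + 8 + d3*2 = 88/5
Walk from origin (0, 0):
  seg 1: left by d3 = 4/5 → (-4/5, 0)
  seg 2: down by d7 = 2/5 → (-4/5, -2/5)
  seg 3: up by d5 = 20 → (-4/5, 98/5)
  seg 4: left by d2 = 13/4 → (-81/20, 98/5)
  seg 5: up by d7 = 2/5 → (-81/20, 20)
  seg 6: left by d10 = 60 → (-1281/20, 20)
  seg 7: left by d5 = 20 → (-1681/20, 20)
  seg 8: down by d9 = -57/10 → (-1681/20, 257/10)
  seg 9: right by d11 = 88/5 → (-1329/20, 257/10)
  seg 10: right by d1 = 4 → (-1249/20, 257/10)

d6 = -101/10
d7 = 2/5
d8 = 17/20
d9 = -57/10
d10 = 60
d11 = 88/5
endpoint = (-1249/20, 257/10)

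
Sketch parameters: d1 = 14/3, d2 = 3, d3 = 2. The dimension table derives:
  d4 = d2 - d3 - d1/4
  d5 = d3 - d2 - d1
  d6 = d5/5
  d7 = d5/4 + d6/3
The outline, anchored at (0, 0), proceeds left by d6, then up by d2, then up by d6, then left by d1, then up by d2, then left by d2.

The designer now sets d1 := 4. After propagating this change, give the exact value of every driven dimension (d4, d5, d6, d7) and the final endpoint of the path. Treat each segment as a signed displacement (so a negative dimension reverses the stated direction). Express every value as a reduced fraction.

Apply edit: d1 := 4
  d4 = d2 - d3 - d1/4 = 0
  d5 = d3 - d2 - d1 = -5
  d6 = d5/5 = -1
  d7 = d5/4 + d6/3 = -19/12
Walk from origin (0, 0):
  seg 1: left by d6 = -1 → (1, 0)
  seg 2: up by d2 = 3 → (1, 3)
  seg 3: up by d6 = -1 → (1, 2)
  seg 4: left by d1 = 4 → (-3, 2)
  seg 5: up by d2 = 3 → (-3, 5)
  seg 6: left by d2 = 3 → (-6, 5)

d4 = 0
d5 = -5
d6 = -1
d7 = -19/12
endpoint = (-6, 5)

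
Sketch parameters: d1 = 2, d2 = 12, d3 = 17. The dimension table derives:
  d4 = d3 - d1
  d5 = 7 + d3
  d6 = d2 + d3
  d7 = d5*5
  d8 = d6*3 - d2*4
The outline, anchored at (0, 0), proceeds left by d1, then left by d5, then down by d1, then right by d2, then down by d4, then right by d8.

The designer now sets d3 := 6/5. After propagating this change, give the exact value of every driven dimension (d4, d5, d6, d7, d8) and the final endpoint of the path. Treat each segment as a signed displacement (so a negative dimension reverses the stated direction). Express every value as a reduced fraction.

Apply edit: d3 := 6/5
  d4 = d3 - d1 = -4/5
  d5 = 7 + d3 = 41/5
  d6 = d2 + d3 = 66/5
  d7 = d5*5 = 41
  d8 = d6*3 - d2*4 = -42/5
Walk from origin (0, 0):
  seg 1: left by d1 = 2 → (-2, 0)
  seg 2: left by d5 = 41/5 → (-51/5, 0)
  seg 3: down by d1 = 2 → (-51/5, -2)
  seg 4: right by d2 = 12 → (9/5, -2)
  seg 5: down by d4 = -4/5 → (9/5, -6/5)
  seg 6: right by d8 = -42/5 → (-33/5, -6/5)

d4 = -4/5
d5 = 41/5
d6 = 66/5
d7 = 41
d8 = -42/5
endpoint = (-33/5, -6/5)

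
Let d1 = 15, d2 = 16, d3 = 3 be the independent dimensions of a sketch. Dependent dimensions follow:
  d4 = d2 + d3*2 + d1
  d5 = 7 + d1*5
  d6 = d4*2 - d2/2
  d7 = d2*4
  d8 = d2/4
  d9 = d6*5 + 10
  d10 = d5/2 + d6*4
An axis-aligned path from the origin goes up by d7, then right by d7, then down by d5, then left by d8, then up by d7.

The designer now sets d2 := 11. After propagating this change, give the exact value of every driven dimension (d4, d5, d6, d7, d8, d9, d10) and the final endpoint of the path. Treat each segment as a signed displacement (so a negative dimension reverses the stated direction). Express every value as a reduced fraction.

d4 = 32
d5 = 82
d6 = 117/2
d7 = 44
d8 = 11/4
d9 = 605/2
d10 = 275
endpoint = (165/4, 6)

Apply edit: d2 := 11
  d4 = d2 + d3*2 + d1 = 32
  d5 = 7 + d1*5 = 82
  d6 = d4*2 - d2/2 = 117/2
  d7 = d2*4 = 44
  d8 = d2/4 = 11/4
  d9 = d6*5 + 10 = 605/2
  d10 = d5/2 + d6*4 = 275
Walk from origin (0, 0):
  seg 1: up by d7 = 44 → (0, 44)
  seg 2: right by d7 = 44 → (44, 44)
  seg 3: down by d5 = 82 → (44, -38)
  seg 4: left by d8 = 11/4 → (165/4, -38)
  seg 5: up by d7 = 44 → (165/4, 6)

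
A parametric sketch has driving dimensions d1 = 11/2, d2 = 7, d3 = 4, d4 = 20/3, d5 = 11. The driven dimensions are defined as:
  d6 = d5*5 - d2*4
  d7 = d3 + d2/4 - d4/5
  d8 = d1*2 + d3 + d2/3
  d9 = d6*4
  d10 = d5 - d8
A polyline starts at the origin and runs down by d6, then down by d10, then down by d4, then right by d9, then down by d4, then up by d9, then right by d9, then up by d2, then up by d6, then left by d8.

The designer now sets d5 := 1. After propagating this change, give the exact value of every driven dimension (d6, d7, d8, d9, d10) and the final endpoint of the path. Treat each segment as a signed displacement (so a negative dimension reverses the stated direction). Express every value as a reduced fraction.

Apply edit: d5 := 1
  d6 = d5*5 - d2*4 = -23
  d7 = d3 + d2/4 - d4/5 = 53/12
  d8 = d1*2 + d3 + d2/3 = 52/3
  d9 = d6*4 = -92
  d10 = d5 - d8 = -49/3
Walk from origin (0, 0):
  seg 1: down by d6 = -23 → (0, 23)
  seg 2: down by d10 = -49/3 → (0, 118/3)
  seg 3: down by d4 = 20/3 → (0, 98/3)
  seg 4: right by d9 = -92 → (-92, 98/3)
  seg 5: down by d4 = 20/3 → (-92, 26)
  seg 6: up by d9 = -92 → (-92, -66)
  seg 7: right by d9 = -92 → (-184, -66)
  seg 8: up by d2 = 7 → (-184, -59)
  seg 9: up by d6 = -23 → (-184, -82)
  seg 10: left by d8 = 52/3 → (-604/3, -82)

d6 = -23
d7 = 53/12
d8 = 52/3
d9 = -92
d10 = -49/3
endpoint = (-604/3, -82)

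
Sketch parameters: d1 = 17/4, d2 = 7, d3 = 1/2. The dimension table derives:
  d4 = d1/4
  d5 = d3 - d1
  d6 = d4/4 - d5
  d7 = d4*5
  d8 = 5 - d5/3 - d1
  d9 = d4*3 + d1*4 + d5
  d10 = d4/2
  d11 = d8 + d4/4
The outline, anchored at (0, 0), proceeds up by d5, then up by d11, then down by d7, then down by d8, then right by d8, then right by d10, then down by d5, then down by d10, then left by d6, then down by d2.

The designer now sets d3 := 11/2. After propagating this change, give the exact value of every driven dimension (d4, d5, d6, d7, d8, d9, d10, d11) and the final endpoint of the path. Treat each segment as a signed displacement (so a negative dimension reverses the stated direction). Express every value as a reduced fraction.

Apply edit: d3 := 11/2
  d4 = d1/4 = 17/16
  d5 = d3 - d1 = 5/4
  d6 = d4/4 - d5 = -63/64
  d7 = d4*5 = 85/16
  d8 = 5 - d5/3 - d1 = 1/3
  d9 = d4*3 + d1*4 + d5 = 343/16
  d10 = d4/2 = 17/32
  d11 = d8 + d4/4 = 115/192
Walk from origin (0, 0):
  seg 1: up by d5 = 5/4 → (0, 5/4)
  seg 2: up by d11 = 115/192 → (0, 355/192)
  seg 3: down by d7 = 85/16 → (0, -665/192)
  seg 4: down by d8 = 1/3 → (0, -243/64)
  seg 5: right by d8 = 1/3 → (1/3, -243/64)
  seg 6: right by d10 = 17/32 → (83/96, -243/64)
  seg 7: down by d5 = 5/4 → (83/96, -323/64)
  seg 8: down by d10 = 17/32 → (83/96, -357/64)
  seg 9: left by d6 = -63/64 → (355/192, -357/64)
  seg 10: down by d2 = 7 → (355/192, -805/64)

d4 = 17/16
d5 = 5/4
d6 = -63/64
d7 = 85/16
d8 = 1/3
d9 = 343/16
d10 = 17/32
d11 = 115/192
endpoint = (355/192, -805/64)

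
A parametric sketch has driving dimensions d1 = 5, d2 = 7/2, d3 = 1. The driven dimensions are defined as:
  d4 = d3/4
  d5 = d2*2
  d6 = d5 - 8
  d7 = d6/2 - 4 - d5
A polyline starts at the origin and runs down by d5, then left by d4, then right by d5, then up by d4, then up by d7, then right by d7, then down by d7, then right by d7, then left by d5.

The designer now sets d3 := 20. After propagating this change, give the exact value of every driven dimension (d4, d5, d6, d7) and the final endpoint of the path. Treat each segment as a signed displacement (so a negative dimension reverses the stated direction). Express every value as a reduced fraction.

d4 = 5
d5 = 7
d6 = -1
d7 = -23/2
endpoint = (-28, -2)

Apply edit: d3 := 20
  d4 = d3/4 = 5
  d5 = d2*2 = 7
  d6 = d5 - 8 = -1
  d7 = d6/2 - 4 - d5 = -23/2
Walk from origin (0, 0):
  seg 1: down by d5 = 7 → (0, -7)
  seg 2: left by d4 = 5 → (-5, -7)
  seg 3: right by d5 = 7 → (2, -7)
  seg 4: up by d4 = 5 → (2, -2)
  seg 5: up by d7 = -23/2 → (2, -27/2)
  seg 6: right by d7 = -23/2 → (-19/2, -27/2)
  seg 7: down by d7 = -23/2 → (-19/2, -2)
  seg 8: right by d7 = -23/2 → (-21, -2)
  seg 9: left by d5 = 7 → (-28, -2)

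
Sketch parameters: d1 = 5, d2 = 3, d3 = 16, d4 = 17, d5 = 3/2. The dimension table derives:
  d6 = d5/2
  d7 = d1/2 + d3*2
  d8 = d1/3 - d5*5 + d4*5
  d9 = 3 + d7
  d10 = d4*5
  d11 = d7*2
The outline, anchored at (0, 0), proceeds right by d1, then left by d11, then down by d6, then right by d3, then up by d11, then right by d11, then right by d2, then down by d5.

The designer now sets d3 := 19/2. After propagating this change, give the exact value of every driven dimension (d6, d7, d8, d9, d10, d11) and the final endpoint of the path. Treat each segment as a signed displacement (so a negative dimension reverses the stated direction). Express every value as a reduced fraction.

d6 = 3/4
d7 = 43/2
d8 = 475/6
d9 = 49/2
d10 = 85
d11 = 43
endpoint = (35/2, 163/4)

Apply edit: d3 := 19/2
  d6 = d5/2 = 3/4
  d7 = d1/2 + d3*2 = 43/2
  d8 = d1/3 - d5*5 + d4*5 = 475/6
  d9 = 3 + d7 = 49/2
  d10 = d4*5 = 85
  d11 = d7*2 = 43
Walk from origin (0, 0):
  seg 1: right by d1 = 5 → (5, 0)
  seg 2: left by d11 = 43 → (-38, 0)
  seg 3: down by d6 = 3/4 → (-38, -3/4)
  seg 4: right by d3 = 19/2 → (-57/2, -3/4)
  seg 5: up by d11 = 43 → (-57/2, 169/4)
  seg 6: right by d11 = 43 → (29/2, 169/4)
  seg 7: right by d2 = 3 → (35/2, 169/4)
  seg 8: down by d5 = 3/2 → (35/2, 163/4)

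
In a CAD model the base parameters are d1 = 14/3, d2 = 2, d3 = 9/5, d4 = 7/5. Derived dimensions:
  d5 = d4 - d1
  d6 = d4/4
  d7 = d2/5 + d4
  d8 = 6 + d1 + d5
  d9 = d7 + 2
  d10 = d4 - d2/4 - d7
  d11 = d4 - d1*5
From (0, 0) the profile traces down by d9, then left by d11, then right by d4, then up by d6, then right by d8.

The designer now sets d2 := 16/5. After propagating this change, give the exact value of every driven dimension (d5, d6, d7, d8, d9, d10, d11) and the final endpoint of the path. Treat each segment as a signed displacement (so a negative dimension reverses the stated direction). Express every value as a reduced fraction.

d5 = -49/15
d6 = 7/20
d7 = 51/25
d8 = 37/5
d9 = 101/25
d10 = -36/25
d11 = -329/15
endpoint = (461/15, -369/100)

Apply edit: d2 := 16/5
  d5 = d4 - d1 = -49/15
  d6 = d4/4 = 7/20
  d7 = d2/5 + d4 = 51/25
  d8 = 6 + d1 + d5 = 37/5
  d9 = d7 + 2 = 101/25
  d10 = d4 - d2/4 - d7 = -36/25
  d11 = d4 - d1*5 = -329/15
Walk from origin (0, 0):
  seg 1: down by d9 = 101/25 → (0, -101/25)
  seg 2: left by d11 = -329/15 → (329/15, -101/25)
  seg 3: right by d4 = 7/5 → (70/3, -101/25)
  seg 4: up by d6 = 7/20 → (70/3, -369/100)
  seg 5: right by d8 = 37/5 → (461/15, -369/100)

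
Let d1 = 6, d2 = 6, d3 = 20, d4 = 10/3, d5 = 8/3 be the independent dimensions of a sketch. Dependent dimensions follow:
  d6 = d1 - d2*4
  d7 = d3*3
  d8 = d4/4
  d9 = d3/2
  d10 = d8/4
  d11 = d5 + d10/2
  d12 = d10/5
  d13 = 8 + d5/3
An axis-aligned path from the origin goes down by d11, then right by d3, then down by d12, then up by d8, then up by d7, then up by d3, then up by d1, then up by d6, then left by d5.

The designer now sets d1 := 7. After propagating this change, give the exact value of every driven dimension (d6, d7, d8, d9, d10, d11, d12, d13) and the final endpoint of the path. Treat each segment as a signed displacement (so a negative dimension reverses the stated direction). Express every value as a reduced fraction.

Apply edit: d1 := 7
  d6 = d1 - d2*4 = -17
  d7 = d3*3 = 60
  d8 = d4/4 = 5/6
  d9 = d3/2 = 10
  d10 = d8/4 = 5/24
  d11 = d5 + d10/2 = 133/48
  d12 = d10/5 = 1/24
  d13 = 8 + d5/3 = 80/9
Walk from origin (0, 0):
  seg 1: down by d11 = 133/48 → (0, -133/48)
  seg 2: right by d3 = 20 → (20, -133/48)
  seg 3: down by d12 = 1/24 → (20, -45/16)
  seg 4: up by d8 = 5/6 → (20, -95/48)
  seg 5: up by d7 = 60 → (20, 2785/48)
  seg 6: up by d3 = 20 → (20, 3745/48)
  seg 7: up by d1 = 7 → (20, 4081/48)
  seg 8: up by d6 = -17 → (20, 3265/48)
  seg 9: left by d5 = 8/3 → (52/3, 3265/48)

d6 = -17
d7 = 60
d8 = 5/6
d9 = 10
d10 = 5/24
d11 = 133/48
d12 = 1/24
d13 = 80/9
endpoint = (52/3, 3265/48)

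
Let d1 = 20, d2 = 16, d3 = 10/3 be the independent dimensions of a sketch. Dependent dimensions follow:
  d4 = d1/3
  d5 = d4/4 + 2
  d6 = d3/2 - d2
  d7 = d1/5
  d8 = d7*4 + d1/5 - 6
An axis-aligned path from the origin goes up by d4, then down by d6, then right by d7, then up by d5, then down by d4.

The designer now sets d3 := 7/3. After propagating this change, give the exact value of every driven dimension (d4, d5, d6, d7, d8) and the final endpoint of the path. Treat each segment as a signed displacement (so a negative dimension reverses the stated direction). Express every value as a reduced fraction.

Apply edit: d3 := 7/3
  d4 = d1/3 = 20/3
  d5 = d4/4 + 2 = 11/3
  d6 = d3/2 - d2 = -89/6
  d7 = d1/5 = 4
  d8 = d7*4 + d1/5 - 6 = 14
Walk from origin (0, 0):
  seg 1: up by d4 = 20/3 → (0, 20/3)
  seg 2: down by d6 = -89/6 → (0, 43/2)
  seg 3: right by d7 = 4 → (4, 43/2)
  seg 4: up by d5 = 11/3 → (4, 151/6)
  seg 5: down by d4 = 20/3 → (4, 37/2)

d4 = 20/3
d5 = 11/3
d6 = -89/6
d7 = 4
d8 = 14
endpoint = (4, 37/2)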